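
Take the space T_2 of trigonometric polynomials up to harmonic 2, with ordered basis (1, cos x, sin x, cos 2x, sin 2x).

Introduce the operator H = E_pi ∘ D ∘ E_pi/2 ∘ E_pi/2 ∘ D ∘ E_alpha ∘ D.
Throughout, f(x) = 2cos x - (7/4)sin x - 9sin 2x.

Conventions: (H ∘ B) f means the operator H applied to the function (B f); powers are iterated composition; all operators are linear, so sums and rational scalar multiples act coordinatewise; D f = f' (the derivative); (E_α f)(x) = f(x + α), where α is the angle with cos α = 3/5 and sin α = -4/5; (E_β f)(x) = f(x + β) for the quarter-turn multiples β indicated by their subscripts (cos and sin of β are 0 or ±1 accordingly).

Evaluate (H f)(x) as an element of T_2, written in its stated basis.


the result is g(x) = -(11/20)cos x + (13/5)sin x - (504/25)cos 2x + (1728/25)sin 2x

D f = -(7/4)cos x - 2sin x - 18cos 2x
E_alpha D f = (11/20)cos x - (13/5)sin x + (126/25)cos 2x - (432/25)sin 2x
D E_alpha D f = -(13/5)cos x - (11/20)sin x - (864/25)cos 2x - (252/25)sin 2x
E_pi/2 (D ∘ E_alpha ∘ D) f = -(11/20)cos x + (13/5)sin x + (864/25)cos 2x + (252/25)sin 2x
E_pi/2 E_pi/2 (D ∘ E_alpha ∘ D) f = (13/5)cos x + (11/20)sin x - (864/25)cos 2x - (252/25)sin 2x
D (E_pi/2 ∘ E_pi/2) (D ∘ E_alpha ∘ D) f = (11/20)cos x - (13/5)sin x - (504/25)cos 2x + (1728/25)sin 2x
E_pi D (E_pi/2 ∘ E_pi/2) (D ∘ E_alpha ∘ D) f = -(11/20)cos x + (13/5)sin x - (504/25)cos 2x + (1728/25)sin 2x


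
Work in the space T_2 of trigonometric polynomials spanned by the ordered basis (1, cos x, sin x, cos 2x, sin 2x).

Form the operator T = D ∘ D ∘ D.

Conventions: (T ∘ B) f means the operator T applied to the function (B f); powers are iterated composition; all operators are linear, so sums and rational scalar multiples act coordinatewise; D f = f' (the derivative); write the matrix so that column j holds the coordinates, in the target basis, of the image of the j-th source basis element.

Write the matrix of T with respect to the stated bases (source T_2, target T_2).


the matrix is [[0, 0, 0, 0, 0]; [0, 0, -1, 0, 0]; [0, 1, 0, 0, 0]; [0, 0, 0, 0, -8]; [0, 0, 0, 8, 0]] (rows listed top to bottom)

image of 1: 0
image of cos x: sin x
image of sin x: -cos x
image of cos 2x: 8sin 2x
image of sin 2x: -8cos 2x
each image's coordinates form column j of the matrix


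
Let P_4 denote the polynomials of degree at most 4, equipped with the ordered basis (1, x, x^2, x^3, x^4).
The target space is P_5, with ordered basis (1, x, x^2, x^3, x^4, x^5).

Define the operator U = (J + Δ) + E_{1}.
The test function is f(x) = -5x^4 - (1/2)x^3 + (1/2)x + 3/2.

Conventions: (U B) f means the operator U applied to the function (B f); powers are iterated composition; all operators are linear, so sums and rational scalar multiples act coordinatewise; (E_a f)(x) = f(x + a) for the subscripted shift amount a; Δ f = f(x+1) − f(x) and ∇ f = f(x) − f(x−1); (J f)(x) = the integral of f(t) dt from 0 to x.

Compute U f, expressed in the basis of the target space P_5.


J f = -x^5 - (1/8)x^4 + (1/4)x^2 + (3/2)x
Δ f = -20x^3 - (63/2)x^2 - (43/2)x - 5
(J + Δ) f = -x^5 - (1/8)x^4 - 20x^3 - (125/4)x^2 - 20x - 5
E_{1} f = -5x^4 - (41/2)x^3 - (63/2)x^2 - 21x - 7/2
((J + Δ) + E_{1}) f = -x^5 - (41/8)x^4 - (81/2)x^3 - (251/4)x^2 - 41x - 17/2

the image equals g(x) = -x^5 - (41/8)x^4 - (81/2)x^3 - (251/4)x^2 - 41x - 17/2


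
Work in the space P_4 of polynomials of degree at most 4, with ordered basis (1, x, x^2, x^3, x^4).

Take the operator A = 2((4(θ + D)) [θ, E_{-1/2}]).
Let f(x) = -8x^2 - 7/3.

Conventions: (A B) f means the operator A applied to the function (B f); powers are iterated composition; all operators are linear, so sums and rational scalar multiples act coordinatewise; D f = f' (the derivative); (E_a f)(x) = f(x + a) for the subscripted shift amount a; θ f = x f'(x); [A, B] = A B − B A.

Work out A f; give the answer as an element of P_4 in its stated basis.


E_{-1/2} f = -8x^2 + 8x - 13/3
θ E_{-1/2} f = -16x^2 + 8x
θ f = -16x^2
E_{-1/2} θ f = -16x^2 + 16x - 4
[θ, E_{-1/2}] f = -8x + 4
θ [θ, E_{-1/2}] f = -8x
D [θ, E_{-1/2}] f = -8
(θ + D) [θ, E_{-1/2}] f = -8x - 8
(4(θ + D)) [θ, E_{-1/2}] f = -32x - 32
(2((4(θ + D)) [θ, E_{-1/2}])) f = -64x - 64

the image equals g(x) = -64x - 64


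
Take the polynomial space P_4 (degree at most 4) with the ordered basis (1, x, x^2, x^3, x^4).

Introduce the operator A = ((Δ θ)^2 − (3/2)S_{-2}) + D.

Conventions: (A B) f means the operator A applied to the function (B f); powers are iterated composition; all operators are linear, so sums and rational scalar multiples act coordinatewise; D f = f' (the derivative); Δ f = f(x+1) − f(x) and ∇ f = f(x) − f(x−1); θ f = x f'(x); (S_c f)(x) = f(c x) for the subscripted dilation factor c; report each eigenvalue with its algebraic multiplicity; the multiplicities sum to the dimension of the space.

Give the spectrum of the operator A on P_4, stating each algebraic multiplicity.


λ = -24 (multiplicity 1), λ = -6 (multiplicity 1), λ = -3/2 (multiplicity 1), λ = 3 (multiplicity 1), λ = 12 (multiplicity 1)

image of 1: -3/2
image of x: 3x + 1
image of x^2: -6x^2 + 2x + 4
image of x^3: 12x^3 + 3x^2 + 36x + 27
image of x^4: -24x^4 + 4x^3 + 144x^2 + 240x + 112
the matrix is upper triangular; its diagonal is (-3/2, 3, -6, 12, -24)
for a triangular matrix the eigenvalues are the diagonal entries, with algebraic multiplicity their repetition count


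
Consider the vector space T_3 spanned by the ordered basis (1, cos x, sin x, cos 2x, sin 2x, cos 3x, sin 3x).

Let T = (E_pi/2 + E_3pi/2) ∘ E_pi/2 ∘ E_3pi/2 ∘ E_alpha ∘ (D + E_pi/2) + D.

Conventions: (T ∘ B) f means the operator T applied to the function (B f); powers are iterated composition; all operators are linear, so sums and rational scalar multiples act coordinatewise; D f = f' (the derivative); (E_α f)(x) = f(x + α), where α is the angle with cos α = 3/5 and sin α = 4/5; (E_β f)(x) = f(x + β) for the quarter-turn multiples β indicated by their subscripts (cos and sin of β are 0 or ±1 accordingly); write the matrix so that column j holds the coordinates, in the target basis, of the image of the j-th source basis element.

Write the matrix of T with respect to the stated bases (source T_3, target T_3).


the matrix is [[2, 0, 0, 0, 0, 0, 0]; [0, 0, 1, 0, 0, 0, 0]; [0, -1, 0, 0, 0, 0, 0]; [0, 0, 0, 82/25, 126/25, 0, 0]; [0, 0, 0, -126/25, 82/25, 0, 0]; [0, 0, 0, 0, 0, 0, 3]; [0, 0, 0, 0, 0, -3, 0]] (rows listed top to bottom)

image of 1: 2
image of cos x: -sin x
image of sin x: cos x
image of cos 2x: (82/25)cos 2x - (126/25)sin 2x
image of sin 2x: (126/25)cos 2x + (82/25)sin 2x
image of cos 3x: -3sin 3x
image of sin 3x: 3cos 3x
each image's coordinates form column j of the matrix


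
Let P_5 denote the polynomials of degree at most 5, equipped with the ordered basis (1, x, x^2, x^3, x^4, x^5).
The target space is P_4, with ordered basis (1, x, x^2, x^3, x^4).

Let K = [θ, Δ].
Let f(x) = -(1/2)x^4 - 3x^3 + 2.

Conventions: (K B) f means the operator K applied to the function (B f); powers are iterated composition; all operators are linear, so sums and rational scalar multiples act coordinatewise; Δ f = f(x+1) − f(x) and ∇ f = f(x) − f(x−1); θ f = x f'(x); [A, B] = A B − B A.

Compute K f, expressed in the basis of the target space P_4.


Δ f = -2x^3 - 12x^2 - 11x - 7/2
θ Δ f = -6x^3 - 24x^2 - 11x
θ f = -2x^4 - 9x^3
Δ θ f = -8x^3 - 39x^2 - 35x - 11
[θ, Δ] f = 2x^3 + 15x^2 + 24x + 11

the result is g(x) = 2x^3 + 15x^2 + 24x + 11


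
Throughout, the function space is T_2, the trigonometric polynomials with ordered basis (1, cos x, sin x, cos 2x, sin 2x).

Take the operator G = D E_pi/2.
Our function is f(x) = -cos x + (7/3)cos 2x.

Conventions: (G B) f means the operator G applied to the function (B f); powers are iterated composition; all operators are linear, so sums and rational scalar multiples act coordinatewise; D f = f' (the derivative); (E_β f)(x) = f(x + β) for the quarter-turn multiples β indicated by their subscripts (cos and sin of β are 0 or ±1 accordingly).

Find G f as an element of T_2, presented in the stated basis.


g(x) = cos x + (14/3)sin 2x

E_pi/2 f = sin x - (7/3)cos 2x
D E_pi/2 f = cos x + (14/3)sin 2x


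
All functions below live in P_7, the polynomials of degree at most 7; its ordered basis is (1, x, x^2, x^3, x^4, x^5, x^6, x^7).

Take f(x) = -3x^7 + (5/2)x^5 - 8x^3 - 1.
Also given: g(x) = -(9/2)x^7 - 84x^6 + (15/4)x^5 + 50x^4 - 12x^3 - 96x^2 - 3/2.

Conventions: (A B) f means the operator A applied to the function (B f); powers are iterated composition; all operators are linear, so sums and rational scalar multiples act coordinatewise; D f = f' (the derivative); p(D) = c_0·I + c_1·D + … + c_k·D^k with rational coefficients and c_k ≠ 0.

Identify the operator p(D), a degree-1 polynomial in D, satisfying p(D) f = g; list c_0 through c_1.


p(D) = (3/2)·I + 4·D, i.e. c_0 = 3/2, c_1 = 4

D^0 f = -3x^7 + (5/2)x^5 - 8x^3 - 1
D^1 f = -21x^6 + (25/2)x^4 - 24x^2
matching coefficients of g against c_0 f + c_1 Df + … from the top degree down determines the c_i
solution: c_0 = 3/2, c_1 = 4


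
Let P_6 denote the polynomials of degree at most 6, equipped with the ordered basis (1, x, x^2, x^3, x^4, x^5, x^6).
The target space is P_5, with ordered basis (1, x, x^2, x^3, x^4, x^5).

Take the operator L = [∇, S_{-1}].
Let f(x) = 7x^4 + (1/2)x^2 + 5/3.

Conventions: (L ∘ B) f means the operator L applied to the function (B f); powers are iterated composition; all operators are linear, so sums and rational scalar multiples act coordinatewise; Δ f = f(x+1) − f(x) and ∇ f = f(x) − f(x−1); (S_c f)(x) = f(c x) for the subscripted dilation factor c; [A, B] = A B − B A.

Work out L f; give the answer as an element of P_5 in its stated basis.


S_{-1} f = 7x^4 + (1/2)x^2 + 5/3
∇ S_{-1} f = 28x^3 - 42x^2 + 29x - 15/2
∇ f = 28x^3 - 42x^2 + 29x - 15/2
S_{-1} ∇ f = -28x^3 - 42x^2 - 29x - 15/2
[∇, S_{-1}] f = 56x^3 + 58x

the image equals g(x) = 56x^3 + 58x


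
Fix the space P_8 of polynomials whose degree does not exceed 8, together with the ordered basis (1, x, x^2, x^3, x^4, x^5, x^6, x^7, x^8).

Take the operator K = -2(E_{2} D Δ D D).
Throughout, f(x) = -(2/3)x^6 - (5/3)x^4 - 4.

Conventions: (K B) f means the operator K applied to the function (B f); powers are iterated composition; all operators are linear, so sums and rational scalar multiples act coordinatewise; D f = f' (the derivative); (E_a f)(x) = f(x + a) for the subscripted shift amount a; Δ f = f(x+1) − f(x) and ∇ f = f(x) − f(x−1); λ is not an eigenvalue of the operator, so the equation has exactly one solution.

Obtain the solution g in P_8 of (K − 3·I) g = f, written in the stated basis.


g(x) = (2/9)x^6 + (5/9)x^4 - (160/3)x^2 - (800/3)x - 1036/3

write g with unknown coordinates in the stated basis and equate coefficients in (K − 3·I) g = f
solving from the highest basis element down gives g = (2/9)x^6 + (5/9)x^4 - (160/3)x^2 - (800/3)x - 1036/3
check: K g = -160x^2 - 800x - 1040
so K g − 3·g = -(2/3)x^6 - (5/3)x^4 - 4 = f ✓


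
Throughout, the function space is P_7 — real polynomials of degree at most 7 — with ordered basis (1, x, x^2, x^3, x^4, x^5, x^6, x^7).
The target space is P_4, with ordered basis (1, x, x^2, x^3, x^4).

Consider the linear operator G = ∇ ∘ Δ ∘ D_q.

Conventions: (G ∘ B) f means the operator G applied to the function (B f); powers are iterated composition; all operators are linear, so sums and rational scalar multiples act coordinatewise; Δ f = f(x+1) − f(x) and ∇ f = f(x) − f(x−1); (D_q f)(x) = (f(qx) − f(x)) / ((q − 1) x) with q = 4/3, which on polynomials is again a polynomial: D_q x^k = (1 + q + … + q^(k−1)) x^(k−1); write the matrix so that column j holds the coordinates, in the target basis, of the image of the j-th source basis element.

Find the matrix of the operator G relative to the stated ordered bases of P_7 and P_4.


the matrix is [[0, 0, 0, 74/9, 0, 1562/81, 0, 28394/729]; [0, 0, 0, 0, 350/9, 0, 33670/243, 0]; [0, 0, 0, 0, 0, 3124/27, 0, 141970/243]; [0, 0, 0, 0, 0, 0, 67340/243, 0]; [0, 0, 0, 0, 0, 0, 0, 141970/243]] (rows listed top to bottom)

image of 1: 0
image of x: 0
image of x^2: 0
image of x^3: 74/9
image of x^4: (350/9)x
image of x^5: (3124/27)x^2 + 1562/81
image of x^6: (67340/243)x^3 + (33670/243)x
image of x^7: (141970/243)x^4 + (141970/243)x^2 + 28394/729
each image's coordinates form column j of the matrix


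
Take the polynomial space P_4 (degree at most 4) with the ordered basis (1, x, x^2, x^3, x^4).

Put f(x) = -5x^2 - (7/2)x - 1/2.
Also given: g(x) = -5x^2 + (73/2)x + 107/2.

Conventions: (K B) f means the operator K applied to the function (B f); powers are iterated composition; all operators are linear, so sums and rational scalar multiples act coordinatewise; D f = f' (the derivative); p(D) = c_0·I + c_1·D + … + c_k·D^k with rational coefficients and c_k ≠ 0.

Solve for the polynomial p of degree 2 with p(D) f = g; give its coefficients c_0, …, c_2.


p(D) = I − 4·D − 4·D^2, i.e. c_0 = 1, c_1 = -4, c_2 = -4

D^0 f = -5x^2 - (7/2)x - 1/2
D^1 f = -10x - 7/2
D^2 f = -10
matching coefficients of g against c_0 f + c_1 Df + … from the top degree down determines the c_i
solution: c_0 = 1, c_1 = -4, c_2 = -4


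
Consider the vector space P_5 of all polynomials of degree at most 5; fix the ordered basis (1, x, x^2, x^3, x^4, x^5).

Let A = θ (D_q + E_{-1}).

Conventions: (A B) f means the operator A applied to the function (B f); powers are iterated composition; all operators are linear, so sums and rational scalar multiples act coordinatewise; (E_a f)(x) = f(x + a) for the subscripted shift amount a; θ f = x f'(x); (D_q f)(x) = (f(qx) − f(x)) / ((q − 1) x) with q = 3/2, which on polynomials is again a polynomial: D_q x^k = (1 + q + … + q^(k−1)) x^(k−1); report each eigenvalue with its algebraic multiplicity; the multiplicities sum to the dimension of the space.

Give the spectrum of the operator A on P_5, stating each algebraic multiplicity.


λ = 0 (multiplicity 1), λ = 1 (multiplicity 1), λ = 2 (multiplicity 1), λ = 3 (multiplicity 1), λ = 4 (multiplicity 1), λ = 5 (multiplicity 1)

image of 1: 0
image of x: x
image of x^2: 2x^2 + (1/2)x
image of x^3: 3x^3 + (7/2)x^2 + 3x
image of x^4: 4x^4 + (99/8)x^3 + 12x^2 - 4x
image of x^5: 5x^5 + (131/4)x^4 + 30x^3 - 20x^2 + 5x
the matrix is upper triangular; its diagonal is (0, 1, 2, 3, 4, 5)
for a triangular matrix the eigenvalues are the diagonal entries, with algebraic multiplicity their repetition count


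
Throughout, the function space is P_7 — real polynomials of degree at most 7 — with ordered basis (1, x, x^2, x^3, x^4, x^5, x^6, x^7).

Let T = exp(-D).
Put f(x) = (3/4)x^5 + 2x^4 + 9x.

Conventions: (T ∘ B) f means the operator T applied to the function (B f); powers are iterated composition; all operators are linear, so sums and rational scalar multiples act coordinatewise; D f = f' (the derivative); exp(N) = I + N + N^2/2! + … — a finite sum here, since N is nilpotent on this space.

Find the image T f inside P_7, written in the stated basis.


order-1 term: -(15/4)x^4 - 8x^3 - 9
order-2 term: (15/2)x^3 + 12x^2
order-3 term: -(15/2)x^2 - 8x
order-4 term: (15/4)x + 2
order-5 term: -3/4
the series for exp(-D) f terminates at order 5
exp(-D) f = (3/4)x^5 - (7/4)x^4 - (1/2)x^3 + (9/2)x^2 + (19/4)x - 31/4

the result is g(x) = (3/4)x^5 - (7/4)x^4 - (1/2)x^3 + (9/2)x^2 + (19/4)x - 31/4


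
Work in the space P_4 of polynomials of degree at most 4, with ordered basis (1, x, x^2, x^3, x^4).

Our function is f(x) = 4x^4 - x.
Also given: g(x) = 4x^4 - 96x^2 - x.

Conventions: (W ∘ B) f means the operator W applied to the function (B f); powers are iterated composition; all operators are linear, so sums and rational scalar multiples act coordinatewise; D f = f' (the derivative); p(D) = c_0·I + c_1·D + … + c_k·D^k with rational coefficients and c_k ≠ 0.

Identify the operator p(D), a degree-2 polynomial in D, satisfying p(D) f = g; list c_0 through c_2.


D^0 f = 4x^4 - x
D^1 f = 16x^3 - 1
D^2 f = 48x^2
matching coefficients of g against c_0 f + c_1 Df + … from the top degree down determines the c_i
solution: c_0 = 1, c_1 = 0, c_2 = -2

p(D) = I − 2·D^2, i.e. c_0 = 1, c_1 = 0, c_2 = -2


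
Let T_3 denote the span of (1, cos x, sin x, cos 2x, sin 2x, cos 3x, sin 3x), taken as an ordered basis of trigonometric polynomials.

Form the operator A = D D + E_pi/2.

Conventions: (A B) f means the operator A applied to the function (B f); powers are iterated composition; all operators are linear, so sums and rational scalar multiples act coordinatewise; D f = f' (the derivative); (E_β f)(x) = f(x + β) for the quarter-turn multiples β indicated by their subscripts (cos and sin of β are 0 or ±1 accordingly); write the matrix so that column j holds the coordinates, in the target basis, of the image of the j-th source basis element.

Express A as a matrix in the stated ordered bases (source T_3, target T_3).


the matrix is [[1, 0, 0, 0, 0, 0, 0]; [0, -1, 1, 0, 0, 0, 0]; [0, -1, -1, 0, 0, 0, 0]; [0, 0, 0, -5, 0, 0, 0]; [0, 0, 0, 0, -5, 0, 0]; [0, 0, 0, 0, 0, -9, -1]; [0, 0, 0, 0, 0, 1, -9]] (rows listed top to bottom)

image of 1: 1
image of cos x: -cos x - sin x
image of sin x: cos x - sin x
image of cos 2x: -5cos 2x
image of sin 2x: -5sin 2x
image of cos 3x: -9cos 3x + sin 3x
image of sin 3x: -cos 3x - 9sin 3x
each image's coordinates form column j of the matrix


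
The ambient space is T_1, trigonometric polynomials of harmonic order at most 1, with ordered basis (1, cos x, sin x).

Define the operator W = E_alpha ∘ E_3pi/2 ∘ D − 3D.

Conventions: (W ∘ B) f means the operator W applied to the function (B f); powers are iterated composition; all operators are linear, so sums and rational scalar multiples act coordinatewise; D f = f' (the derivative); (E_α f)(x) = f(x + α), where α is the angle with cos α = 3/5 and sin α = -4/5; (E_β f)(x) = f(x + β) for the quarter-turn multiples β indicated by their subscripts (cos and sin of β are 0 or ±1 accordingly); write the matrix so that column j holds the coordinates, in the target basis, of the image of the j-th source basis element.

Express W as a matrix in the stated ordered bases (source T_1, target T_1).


image of 1: 0
image of cos x: (3/5)cos x + (19/5)sin x
image of sin x: -(19/5)cos x + (3/5)sin x
each image's coordinates form column j of the matrix

the matrix is [[0, 0, 0]; [0, 3/5, -19/5]; [0, 19/5, 3/5]] (rows listed top to bottom)


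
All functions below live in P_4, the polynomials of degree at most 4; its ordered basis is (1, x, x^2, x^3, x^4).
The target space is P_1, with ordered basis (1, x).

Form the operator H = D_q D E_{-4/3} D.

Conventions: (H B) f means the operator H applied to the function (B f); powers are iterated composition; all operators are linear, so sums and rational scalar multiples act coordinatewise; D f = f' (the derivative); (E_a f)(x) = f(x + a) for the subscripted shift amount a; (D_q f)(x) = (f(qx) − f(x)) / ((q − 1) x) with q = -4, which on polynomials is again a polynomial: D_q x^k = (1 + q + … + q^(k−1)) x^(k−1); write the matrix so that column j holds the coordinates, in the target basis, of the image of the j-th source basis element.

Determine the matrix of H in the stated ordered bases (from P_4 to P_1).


the matrix is [[0, 0, 0, 6, -32]; [0, 0, 0, 0, -36]] (rows listed top to bottom)

image of 1: 0
image of x: 0
image of x^2: 0
image of x^3: 6
image of x^4: -36x - 32
each image's coordinates form column j of the matrix


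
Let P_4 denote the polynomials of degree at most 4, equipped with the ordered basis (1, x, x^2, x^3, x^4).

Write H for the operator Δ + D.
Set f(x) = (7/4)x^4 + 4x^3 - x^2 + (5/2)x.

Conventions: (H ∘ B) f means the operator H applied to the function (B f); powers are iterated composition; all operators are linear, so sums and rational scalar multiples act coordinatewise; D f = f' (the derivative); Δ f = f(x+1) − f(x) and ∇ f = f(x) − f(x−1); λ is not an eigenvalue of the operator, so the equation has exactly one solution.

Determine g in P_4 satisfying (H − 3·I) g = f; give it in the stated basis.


write g with unknown coordinates in the stated basis and equate coefficients in (H − 3·I) g = f
solving from the highest basis element down gives g = -(7/12)x^4 - (26/9)x^3 - (119/18)x^2 - (719/54)x - 3965/324
check: H g = -(14/3)x^3 - (125/6)x^2 - (337/9)x - 3965/108
so H g − 3·g = (7/4)x^4 + 4x^3 - x^2 + (5/2)x = f ✓

g(x) = -(7/12)x^4 - (26/9)x^3 - (119/18)x^2 - (719/54)x - 3965/324


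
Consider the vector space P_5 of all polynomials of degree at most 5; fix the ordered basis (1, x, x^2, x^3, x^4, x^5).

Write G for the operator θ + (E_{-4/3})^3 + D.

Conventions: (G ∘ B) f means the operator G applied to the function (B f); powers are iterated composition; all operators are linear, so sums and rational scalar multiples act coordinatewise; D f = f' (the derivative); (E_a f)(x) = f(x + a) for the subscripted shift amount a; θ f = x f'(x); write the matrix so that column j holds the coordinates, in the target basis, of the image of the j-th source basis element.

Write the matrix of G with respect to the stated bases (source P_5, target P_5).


image of 1: 1
image of x: 2x - 3
image of x^2: 3x^2 - 6x + 16
image of x^3: 4x^3 - 9x^2 + 48x - 64
image of x^4: 5x^4 - 12x^3 + 96x^2 - 256x + 256
image of x^5: 6x^5 - 15x^4 + 160x^3 - 640x^2 + 1280x - 1024
each image's coordinates form column j of the matrix

the matrix is [[1, -3, 16, -64, 256, -1024]; [0, 2, -6, 48, -256, 1280]; [0, 0, 3, -9, 96, -640]; [0, 0, 0, 4, -12, 160]; [0, 0, 0, 0, 5, -15]; [0, 0, 0, 0, 0, 6]] (rows listed top to bottom)


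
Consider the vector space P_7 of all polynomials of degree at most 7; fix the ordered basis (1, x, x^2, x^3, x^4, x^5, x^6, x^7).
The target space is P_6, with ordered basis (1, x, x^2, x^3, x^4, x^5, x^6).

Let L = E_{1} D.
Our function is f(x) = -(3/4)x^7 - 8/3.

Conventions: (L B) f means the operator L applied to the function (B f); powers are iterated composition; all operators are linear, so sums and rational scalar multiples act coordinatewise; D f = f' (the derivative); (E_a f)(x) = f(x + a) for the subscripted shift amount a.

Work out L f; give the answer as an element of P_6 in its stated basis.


the result is g(x) = -(21/4)x^6 - (63/2)x^5 - (315/4)x^4 - 105x^3 - (315/4)x^2 - (63/2)x - 21/4

D f = -(21/4)x^6
E_{1} D f = -(21/4)x^6 - (63/2)x^5 - (315/4)x^4 - 105x^3 - (315/4)x^2 - (63/2)x - 21/4


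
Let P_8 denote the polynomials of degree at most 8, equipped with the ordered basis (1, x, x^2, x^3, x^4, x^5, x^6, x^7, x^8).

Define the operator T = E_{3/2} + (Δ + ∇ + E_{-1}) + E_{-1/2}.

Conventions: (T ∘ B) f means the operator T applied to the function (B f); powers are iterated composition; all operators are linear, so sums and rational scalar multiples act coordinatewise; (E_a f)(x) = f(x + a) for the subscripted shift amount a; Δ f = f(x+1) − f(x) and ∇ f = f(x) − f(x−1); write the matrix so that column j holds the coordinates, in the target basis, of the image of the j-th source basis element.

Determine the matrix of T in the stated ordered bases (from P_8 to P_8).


the matrix is [[3, 2, 7/2, 17/4, 49/8, 137/16, 397/32, 1157/64, 3409/128]; [0, 3, 4, 21/2, 17, 245/8, 411/8, 2779/32, 1157/8]; [0, 0, 3, 6, 21, 85/2, 735/8, 2877/16, 2779/8]; [0, 0, 0, 3, 8, 35, 85, 1715/8, 959/2]; [0, 0, 0, 0, 3, 10, 105/2, 595/4, 1715/4]; [0, 0, 0, 0, 0, 3, 12, 147/2, 238]; [0, 0, 0, 0, 0, 0, 3, 14, 98]; [0, 0, 0, 0, 0, 0, 0, 3, 16]; [0, 0, 0, 0, 0, 0, 0, 0, 3]] (rows listed top to bottom)

image of 1: 3
image of x: 3x + 2
image of x^2: 3x^2 + 4x + 7/2
image of x^3: 3x^3 + 6x^2 + (21/2)x + 17/4
image of x^4: 3x^4 + 8x^3 + 21x^2 + 17x + 49/8
image of x^5: 3x^5 + 10x^4 + 35x^3 + (85/2)x^2 + (245/8)x + 137/16
image of x^6: 3x^6 + 12x^5 + (105/2)x^4 + 85x^3 + (735/8)x^2 + (411/8)x + 397/32
image of x^7: 3x^7 + 14x^6 + (147/2)x^5 + (595/4)x^4 + (1715/8)x^3 + (2877/16)x^2 + (2779/32)x + 1157/64
image of x^8: 3x^8 + 16x^7 + 98x^6 + 238x^5 + (1715/4)x^4 + (959/2)x^3 + (2779/8)x^2 + (1157/8)x + 3409/128
each image's coordinates form column j of the matrix


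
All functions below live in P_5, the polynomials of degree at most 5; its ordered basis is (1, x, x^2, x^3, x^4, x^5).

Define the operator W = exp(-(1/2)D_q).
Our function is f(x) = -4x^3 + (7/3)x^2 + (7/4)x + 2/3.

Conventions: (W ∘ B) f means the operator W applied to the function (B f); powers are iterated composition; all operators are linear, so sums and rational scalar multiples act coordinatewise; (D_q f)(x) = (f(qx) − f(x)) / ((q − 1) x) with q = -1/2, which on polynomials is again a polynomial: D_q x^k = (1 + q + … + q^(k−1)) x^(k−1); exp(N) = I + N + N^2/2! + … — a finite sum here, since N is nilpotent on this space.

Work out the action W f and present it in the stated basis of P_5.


order-1 term: (3/2)x^2 - (7/12)x - 7/8
order-2 term: -(3/16)x + 7/48
order-3 term: 1/32
the series for exp(-(1/2)D_q) f terminates at order 3
exp(-(1/2)D_q) f = -4x^3 + (23/6)x^2 + (47/48)x - 1/32

the result is g(x) = -4x^3 + (23/6)x^2 + (47/48)x - 1/32


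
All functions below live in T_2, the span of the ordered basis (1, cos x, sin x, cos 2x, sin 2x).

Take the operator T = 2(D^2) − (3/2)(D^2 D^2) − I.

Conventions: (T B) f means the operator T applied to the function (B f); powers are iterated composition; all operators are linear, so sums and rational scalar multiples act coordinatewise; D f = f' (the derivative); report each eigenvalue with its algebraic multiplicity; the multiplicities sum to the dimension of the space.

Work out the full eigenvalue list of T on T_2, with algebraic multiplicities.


λ = -33 (multiplicity 2), λ = -9/2 (multiplicity 2), λ = -1 (multiplicity 1)

image of 1: -1
image of cos x: -(9/2)cos x
image of sin x: -(9/2)sin x
image of cos 2x: -33cos 2x
image of sin 2x: -33sin 2x
the matrix is diagonal; its diagonal is (-1, -9/2, -9/2, -33, -33)
for a triangular matrix the eigenvalues are the diagonal entries, with algebraic multiplicity their repetition count


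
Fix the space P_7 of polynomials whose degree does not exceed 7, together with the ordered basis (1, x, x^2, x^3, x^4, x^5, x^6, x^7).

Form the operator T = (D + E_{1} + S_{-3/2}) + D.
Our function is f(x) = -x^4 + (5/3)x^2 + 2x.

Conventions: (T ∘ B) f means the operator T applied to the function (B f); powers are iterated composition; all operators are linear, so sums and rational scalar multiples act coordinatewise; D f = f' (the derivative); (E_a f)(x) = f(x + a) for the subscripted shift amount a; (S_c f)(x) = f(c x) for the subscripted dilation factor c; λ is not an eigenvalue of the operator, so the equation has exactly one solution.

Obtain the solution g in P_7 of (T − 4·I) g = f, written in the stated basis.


write g with unknown coordinates in the stated basis and equate coefficients in (T − 4·I) g = f
solving from the highest basis element down gives g = -(16/33)x^4 - (512/561)x^3 - (28700/1683)x^2 - (13588/561)x - 76672/1683
check: T g = -(97/33)x^4 - (2048/561)x^3 - (111995/1683)x^2 - (53230/561)x - 306688/1683
so T g − 4·g = -x^4 + (5/3)x^2 + 2x = f ✓

the image equals g(x) = -(16/33)x^4 - (512/561)x^3 - (28700/1683)x^2 - (13588/561)x - 76672/1683


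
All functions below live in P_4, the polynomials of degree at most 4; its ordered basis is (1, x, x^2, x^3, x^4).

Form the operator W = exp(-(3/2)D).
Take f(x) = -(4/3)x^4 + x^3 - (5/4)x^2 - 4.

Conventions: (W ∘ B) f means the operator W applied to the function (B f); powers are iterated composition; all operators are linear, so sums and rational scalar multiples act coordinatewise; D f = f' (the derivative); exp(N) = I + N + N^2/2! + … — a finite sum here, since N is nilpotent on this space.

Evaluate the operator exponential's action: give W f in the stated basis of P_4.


g(x) = -(4/3)x^4 + 9x^3 - (95/4)x^2 + (57/2)x - 271/16

order-1 term: 8x^3 - (9/2)x^2 + (15/4)x
order-2 term: -18x^2 + (27/4)x - 45/16
order-3 term: 18x - 27/8
order-4 term: -27/4
the series for exp(-(3/2)D) f terminates at order 4
exp(-(3/2)D) f = -(4/3)x^4 + 9x^3 - (95/4)x^2 + (57/2)x - 271/16


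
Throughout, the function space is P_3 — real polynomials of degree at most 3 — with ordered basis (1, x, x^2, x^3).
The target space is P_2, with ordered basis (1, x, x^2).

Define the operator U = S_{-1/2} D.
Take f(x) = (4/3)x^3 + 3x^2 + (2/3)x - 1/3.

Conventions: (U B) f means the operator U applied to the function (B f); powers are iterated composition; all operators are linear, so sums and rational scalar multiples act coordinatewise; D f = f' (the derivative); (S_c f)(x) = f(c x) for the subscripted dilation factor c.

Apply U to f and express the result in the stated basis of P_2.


g(x) = x^2 - 3x + 2/3

D f = 4x^2 + 6x + 2/3
S_{-1/2} D f = x^2 - 3x + 2/3


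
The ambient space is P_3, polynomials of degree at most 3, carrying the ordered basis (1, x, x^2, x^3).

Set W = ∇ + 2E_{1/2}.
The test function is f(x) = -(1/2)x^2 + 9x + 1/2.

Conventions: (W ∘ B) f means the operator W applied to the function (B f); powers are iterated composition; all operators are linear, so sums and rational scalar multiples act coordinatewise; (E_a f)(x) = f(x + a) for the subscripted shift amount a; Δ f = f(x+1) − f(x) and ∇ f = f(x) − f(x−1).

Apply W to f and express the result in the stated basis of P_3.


∇ f = -x + 19/2
E_{1/2} f = -(1/2)x^2 + (17/2)x + 39/8
(2E_{1/2}) f = -x^2 + 17x + 39/4
(∇ + 2E_{1/2}) f = -x^2 + 16x + 77/4

g(x) = -x^2 + 16x + 77/4


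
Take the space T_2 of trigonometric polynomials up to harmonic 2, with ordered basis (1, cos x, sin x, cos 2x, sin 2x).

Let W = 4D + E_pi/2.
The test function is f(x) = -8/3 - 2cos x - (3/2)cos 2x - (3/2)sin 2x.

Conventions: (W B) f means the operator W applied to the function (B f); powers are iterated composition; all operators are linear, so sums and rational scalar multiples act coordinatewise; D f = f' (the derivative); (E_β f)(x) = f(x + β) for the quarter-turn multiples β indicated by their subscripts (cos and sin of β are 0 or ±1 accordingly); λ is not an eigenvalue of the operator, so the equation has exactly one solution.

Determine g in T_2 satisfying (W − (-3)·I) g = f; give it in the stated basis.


write g with unknown coordinates in the stated basis and equate coefficients in (W − (-3)·I) g = f
solving from the highest basis element down gives g = -2/3 - (3/17)cos x - (5/17)sin x + (9/68)cos 2x - (15/68)sin 2x
check: W g = -2/3 - (25/17)cos x + (15/17)sin x - (129/68)cos 2x - (57/68)sin 2x
so W g − (-3)·g = -8/3 - 2cos x - (3/2)cos 2x - (3/2)sin 2x = f ✓

g(x) = -2/3 - (3/17)cos x - (5/17)sin x + (9/68)cos 2x - (15/68)sin 2x


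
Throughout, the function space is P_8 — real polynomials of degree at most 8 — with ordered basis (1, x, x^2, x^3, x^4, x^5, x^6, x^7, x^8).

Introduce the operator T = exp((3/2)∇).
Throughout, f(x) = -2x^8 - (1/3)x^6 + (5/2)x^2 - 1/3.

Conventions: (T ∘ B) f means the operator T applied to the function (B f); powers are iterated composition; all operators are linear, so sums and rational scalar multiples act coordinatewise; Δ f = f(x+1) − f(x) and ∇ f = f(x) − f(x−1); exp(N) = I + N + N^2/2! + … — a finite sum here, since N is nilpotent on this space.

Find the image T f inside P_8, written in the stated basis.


order-1 term: -24x^7 + 84x^6 - 171x^5 + (435/2)x^4 - 178x^3 + (183/2)x^2 - (39/2)x - 1/4
order-2 term: -126x^6 + 756x^5 - (8865/4)x^4 + 3825x^3 - (15939/4)x^2 + (4671/2)x - 4713/8
order-3 term: -378x^5 + 2835x^4 - (18945/2)x^3 + (68445/4)x^2 - (65691/4)x + 26487/4
order-4 term: -(2835/4)x^4 + 5670x^3 - (295245/16)x^2 + (113805/4)x - 277317/16
order-5 term: -(1701/2)x^3 + (25515/4)x^2 - (272403/16)x + 511515/32
order-6 term: -(5103/8)x^2 + (15309/4)x - 388071/64
order-7 term: -(2187/8)x + 15309/16
order-8 term: -6561/128
the series for exp((3/2)∇) f terminates at order 8
exp((3/2)∇) f = -2x^8 - 24x^7 - (127/3)x^6 + 207x^5 + (255/2)x^4 - 1006x^3 + (8137/16)x^2 + (13971/16)x - 181817/384

the image equals g(x) = -2x^8 - 24x^7 - (127/3)x^6 + 207x^5 + (255/2)x^4 - 1006x^3 + (8137/16)x^2 + (13971/16)x - 181817/384


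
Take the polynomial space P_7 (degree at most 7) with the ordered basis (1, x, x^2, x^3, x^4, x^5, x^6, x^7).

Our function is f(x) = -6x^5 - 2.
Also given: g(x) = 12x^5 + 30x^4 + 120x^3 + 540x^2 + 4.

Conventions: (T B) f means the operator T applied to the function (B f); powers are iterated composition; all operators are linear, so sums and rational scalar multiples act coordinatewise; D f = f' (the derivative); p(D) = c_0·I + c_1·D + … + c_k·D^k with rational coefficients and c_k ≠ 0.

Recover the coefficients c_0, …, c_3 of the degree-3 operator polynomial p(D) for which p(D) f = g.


p(D) = -2·I − D − D^2 − (3/2)·D^3, i.e. c_0 = -2, c_1 = -1, c_2 = -1, c_3 = -3/2

D^0 f = -6x^5 - 2
D^1 f = -30x^4
D^2 f = -120x^3
D^3 f = -360x^2
matching coefficients of g against c_0 f + c_1 Df + … from the top degree down determines the c_i
solution: c_0 = -2, c_1 = -1, c_2 = -1, c_3 = -3/2


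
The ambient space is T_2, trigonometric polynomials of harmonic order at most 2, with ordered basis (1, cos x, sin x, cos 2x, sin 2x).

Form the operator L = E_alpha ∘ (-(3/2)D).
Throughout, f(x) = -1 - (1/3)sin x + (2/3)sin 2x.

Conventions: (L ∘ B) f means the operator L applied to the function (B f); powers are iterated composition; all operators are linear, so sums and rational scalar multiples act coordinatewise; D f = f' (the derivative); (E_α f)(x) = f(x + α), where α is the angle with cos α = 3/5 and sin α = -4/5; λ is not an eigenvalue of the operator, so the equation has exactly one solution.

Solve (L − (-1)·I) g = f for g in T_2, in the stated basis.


write g with unknown coordinates in the stated basis and equate coefficients in (L − (-1)·I) g = f
solving from the highest basis element down gives g = -1 - (6/17)cos x + (4/51)sin x - (7/53)cos 2x - (47/159)sin 2x
check: L g = (6/17)cos x - (7/17)sin x + (7/53)cos 2x + (51/53)sin 2x
so L g − (-1)·g = -1 - (1/3)sin x + (2/3)sin 2x = f ✓

the result is g(x) = -1 - (6/17)cos x + (4/51)sin x - (7/53)cos 2x - (47/159)sin 2x


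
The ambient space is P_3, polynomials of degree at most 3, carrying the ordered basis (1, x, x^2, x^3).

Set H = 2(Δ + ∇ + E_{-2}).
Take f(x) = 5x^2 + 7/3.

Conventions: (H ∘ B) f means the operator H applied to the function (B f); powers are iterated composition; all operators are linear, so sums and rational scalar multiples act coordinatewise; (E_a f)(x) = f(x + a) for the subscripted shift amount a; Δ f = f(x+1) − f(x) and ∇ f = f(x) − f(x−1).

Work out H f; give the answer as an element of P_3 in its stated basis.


the result is g(x) = 10x^2 + 134/3

Δ f = 10x + 5
∇ f = 10x - 5
E_{-2} f = 5x^2 - 20x + 67/3
(Δ + ∇ + E_{-2}) f = 5x^2 + 67/3
(2(Δ + ∇ + E_{-2})) f = 10x^2 + 134/3


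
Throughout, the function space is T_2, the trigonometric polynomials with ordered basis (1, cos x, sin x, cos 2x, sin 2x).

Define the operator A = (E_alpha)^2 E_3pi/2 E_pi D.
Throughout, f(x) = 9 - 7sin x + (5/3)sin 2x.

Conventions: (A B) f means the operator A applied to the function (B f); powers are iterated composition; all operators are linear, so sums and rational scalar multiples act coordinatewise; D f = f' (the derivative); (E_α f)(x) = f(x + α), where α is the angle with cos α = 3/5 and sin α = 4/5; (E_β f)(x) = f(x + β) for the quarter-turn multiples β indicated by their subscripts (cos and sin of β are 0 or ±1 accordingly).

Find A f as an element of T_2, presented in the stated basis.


the image equals g(x) = (168/25)cos x - (49/25)sin x + (1054/375)cos 2x - (224/125)sin 2x

D f = -7cos x + (10/3)cos 2x
E_pi D f = 7cos x + (10/3)cos 2x
E_3pi/2 E_pi D f = 7sin x - (10/3)cos 2x
E_alpha (E_3pi/2 E_pi D) f = (28/5)cos x + (21/5)sin x + (14/15)cos 2x + (16/5)sin 2x
E_alpha E_alpha (E_3pi/2 E_pi D) f = (168/25)cos x - (49/25)sin x + (1054/375)cos 2x - (224/125)sin 2x


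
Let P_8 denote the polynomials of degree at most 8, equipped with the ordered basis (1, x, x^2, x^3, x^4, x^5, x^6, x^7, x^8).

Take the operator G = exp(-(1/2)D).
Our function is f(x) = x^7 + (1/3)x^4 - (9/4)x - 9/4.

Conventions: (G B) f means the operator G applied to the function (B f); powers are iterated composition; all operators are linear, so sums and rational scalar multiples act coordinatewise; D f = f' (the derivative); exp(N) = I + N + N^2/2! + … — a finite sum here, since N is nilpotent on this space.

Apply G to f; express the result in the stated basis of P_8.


order-1 term: -(7/2)x^6 - (2/3)x^3 + 9/8
order-2 term: (21/4)x^5 + (1/2)x^2
order-3 term: -(35/8)x^4 - (1/6)x
order-4 term: (35/16)x^3 + 1/48
order-5 term: -(21/32)x^2
order-6 term: (7/64)x
order-7 term: -1/128
the series for exp(-(1/2)D) f terminates at order 7
exp(-(1/2)D) f = x^7 - (7/2)x^6 + (21/4)x^5 - (97/24)x^4 + (73/48)x^3 - (5/32)x^2 - (443/192)x - 427/384

g(x) = x^7 - (7/2)x^6 + (21/4)x^5 - (97/24)x^4 + (73/48)x^3 - (5/32)x^2 - (443/192)x - 427/384


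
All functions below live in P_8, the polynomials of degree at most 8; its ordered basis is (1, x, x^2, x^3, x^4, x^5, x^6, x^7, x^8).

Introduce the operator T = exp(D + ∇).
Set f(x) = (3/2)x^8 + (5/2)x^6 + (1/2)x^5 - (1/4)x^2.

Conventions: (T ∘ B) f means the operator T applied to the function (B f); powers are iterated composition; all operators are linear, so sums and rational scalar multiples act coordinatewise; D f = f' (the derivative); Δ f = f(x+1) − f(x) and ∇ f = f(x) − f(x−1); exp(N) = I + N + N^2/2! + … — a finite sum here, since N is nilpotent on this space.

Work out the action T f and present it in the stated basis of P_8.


order-1 term: 24x^7 - 42x^6 + 114x^5 - (275/2)x^4 + 129x^3 - (149/2)x^2 + (47/2)x - 13/4
order-2 term: 168x^6 - 504x^5 + 1305x^4 - 1960x^3 + (3873/2)x^2 - (2225/2)x + 284
order-3 term: 672x^5 - 2520x^4 + 6280x^3 - 9050x^2 + 7458x - 5399/2
order-4 term: 1680x^4 - 6720x^3 + 14880x^2 - 17120x + 16719/2
order-5 term: 2688x^3 - 10080x^2 + 17280x - 11504
order-6 term: 2688x^2 - 8064x + 7888
order-7 term: 1536x - 2688
order-8 term: 384
the series for exp(D + ∇) f terminates at order 8
exp(D + ∇) f = (3/2)x^8 + 24x^7 + (257/2)x^6 + (565/2)x^5 + (655/2)x^4 + 417x^3 + (1199/4)x^2 + x + 83/4

g(x) = (3/2)x^8 + 24x^7 + (257/2)x^6 + (565/2)x^5 + (655/2)x^4 + 417x^3 + (1199/4)x^2 + x + 83/4


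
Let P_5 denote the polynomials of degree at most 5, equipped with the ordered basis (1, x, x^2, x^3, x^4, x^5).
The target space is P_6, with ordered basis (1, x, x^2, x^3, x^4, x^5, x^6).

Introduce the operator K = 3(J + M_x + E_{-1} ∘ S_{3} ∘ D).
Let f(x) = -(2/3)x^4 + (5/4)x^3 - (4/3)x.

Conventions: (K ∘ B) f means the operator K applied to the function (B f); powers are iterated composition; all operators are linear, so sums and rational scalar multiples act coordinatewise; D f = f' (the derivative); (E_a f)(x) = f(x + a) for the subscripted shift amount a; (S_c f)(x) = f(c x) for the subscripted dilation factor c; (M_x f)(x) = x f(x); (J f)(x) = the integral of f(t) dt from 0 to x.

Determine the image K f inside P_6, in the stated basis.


the result is g(x) = -(12/5)x^5 + (75/16)x^4 - 216x^3 + (2973/4)x^2 - (1701/2)x + 1253/4

J f = -(2/15)x^5 + (5/16)x^4 - (2/3)x^2
M_x f = -(2/3)x^5 + (5/4)x^4 - (4/3)x^2
D f = -(8/3)x^3 + (15/4)x^2 - 4/3
S_{3} D f = -72x^3 + (135/4)x^2 - 4/3
E_{-1} S_{3} D f = -72x^3 + (999/4)x^2 - (567/2)x + 1253/12
(J + M_x + E_{-1} ∘ S_{3} ∘ D) f = -(4/5)x^5 + (25/16)x^4 - 72x^3 + (991/4)x^2 - (567/2)x + 1253/12
(3(J + M_x + E_{-1} ∘ S_{3} ∘ D)) f = -(12/5)x^5 + (75/16)x^4 - 216x^3 + (2973/4)x^2 - (1701/2)x + 1253/4


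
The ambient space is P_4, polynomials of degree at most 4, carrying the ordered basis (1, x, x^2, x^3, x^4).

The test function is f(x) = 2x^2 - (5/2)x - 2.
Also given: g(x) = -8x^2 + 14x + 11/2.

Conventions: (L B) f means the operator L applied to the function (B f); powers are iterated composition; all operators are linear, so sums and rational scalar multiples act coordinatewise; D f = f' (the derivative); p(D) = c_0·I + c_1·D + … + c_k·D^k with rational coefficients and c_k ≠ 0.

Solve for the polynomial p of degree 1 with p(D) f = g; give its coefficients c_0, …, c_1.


c_0 = -4, c_1 = 1

D^0 f = 2x^2 - (5/2)x - 2
D^1 f = 4x - 5/2
matching coefficients of g against c_0 f + c_1 Df + … from the top degree down determines the c_i
solution: c_0 = -4, c_1 = 1
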